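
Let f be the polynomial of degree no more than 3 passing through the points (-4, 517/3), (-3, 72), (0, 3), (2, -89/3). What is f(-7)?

2872/3

Using the Lagrange interpolation formula with nodes -4, -3, 0, 2:
  L_0(t) = (t + 3)t(t - 2) / -24
  L_1(t) = (t + 4)t(t - 2) / 15
  L_2(t) = (t + 4)(t + 3)(t - 2) / -24
  L_3(t) = (t + 4)(t + 3)t / 60
Then f(t) = 517/3·L_0(t) + 72·L_1(t) + 3·L_2(t) - 89/3·L_3(t).
Expanding and collecting terms gives f(t) = -3t³ - (5/3)t² - t + 3.
Evaluating at t = -7: f(-7) = 2872/3.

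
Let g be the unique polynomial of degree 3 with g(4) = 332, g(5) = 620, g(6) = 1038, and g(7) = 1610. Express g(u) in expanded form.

Write g(u) = au^3 + bu^2 + cu + d. Substituting each data point gives a linear system:
  64a + 16b + 4c + d = 332
  125a + 25b + 5c + d = 620
  216a + 36b + 6c + d = 1038
  343a + 49b + 7c + d = 1610
Solving the system yields a = 4, b = 5, c = -1, d = 0.
So g(u) = 4u^3 + 5u^2 - u.
Check: g(5) = 620. ✓

g(u) = 4u^3 + 5u^2 - u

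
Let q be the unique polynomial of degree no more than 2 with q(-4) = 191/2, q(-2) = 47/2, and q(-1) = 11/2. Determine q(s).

Using the Lagrange interpolation formula with nodes -4, -2, -1:
  L_0(s) = (s + 2)(s + 1) / 6
  L_1(s) = (s + 4)(s + 1) / -2
  L_2(s) = (s + 4)(s + 2) / 3
Then q(s) = 191/2·L_0(s) + 47/2·L_1(s) + 11/2·L_2(s).
Expanding and collecting terms gives q(s) = 6s^2 - 1/2.
Check: q(-2) = 47/2. ✓

q(s) = 6s^2 - 1/2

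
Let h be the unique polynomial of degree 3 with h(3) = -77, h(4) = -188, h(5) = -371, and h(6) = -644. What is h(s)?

h(s) = -3s^3 + 4

Write h(s) = as^3 + bs^2 + cs + d. Substituting each data point gives a linear system:
  27a + 9b + 3c + d = -77
  64a + 16b + 4c + d = -188
  125a + 25b + 5c + d = -371
  216a + 36b + 6c + d = -644
Solving the system yields a = -3, b = 0, c = 0, d = 4.
So h(s) = -3s³ + 4.
Check: h(4) = -188. ✓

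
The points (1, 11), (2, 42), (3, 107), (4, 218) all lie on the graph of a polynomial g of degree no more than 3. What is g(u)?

g(u) = 2u^3 + 5u^2 + 2u + 2

Write g(u) = au^3 + bu^2 + cu + d. Substituting each data point gives a linear system:
  a + b + c + d = 11
  8a + 4b + 2c + d = 42
  27a + 9b + 3c + d = 107
  64a + 16b + 4c + d = 218
Solving the system yields a = 2, b = 5, c = 2, d = 2.
So g(u) = 2u^3 + 5u^2 + 2u + 2.
Check: g(4) = 218. ✓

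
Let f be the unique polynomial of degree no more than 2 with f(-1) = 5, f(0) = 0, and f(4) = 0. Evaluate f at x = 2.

-4

Using the Lagrange interpolation formula with nodes -1, 0, 4:
  L_0(x) = x(x - 4) / 5
  L_1(x) = (x + 1)(x - 4) / -4
  L_2(x) = (x + 1)x / 20
Then f(x) = 5·L_0(x) + 0·L_1(x) + 0·L_2(x).
Expanding and collecting terms gives f(x) = x² - 4x.
Evaluating at x = 2: f(2) = -4.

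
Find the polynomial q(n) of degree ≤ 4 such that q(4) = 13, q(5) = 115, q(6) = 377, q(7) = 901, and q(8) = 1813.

q(n) = n^4 - 5n^3 + 4n^2 + 2n + 5

Write q(n) = an^4 + bn^3 + cn^2 + dn + e. Substituting each data point gives a linear system:
  256a + 64b + 16c + 4d + e = 13
  625a + 125b + 25c + 5d + e = 115
  1296a + 216b + 36c + 6d + e = 377
  2401a + 343b + 49c + 7d + e = 901
  4096a + 512b + 64c + 8d + e = 1813
Solving the system yields a = 1, b = -5, c = 4, d = 2, e = 5.
So q(n) = n⁴ - 5n³ + 4n² + 2n + 5.
Check: q(7) = 901. ✓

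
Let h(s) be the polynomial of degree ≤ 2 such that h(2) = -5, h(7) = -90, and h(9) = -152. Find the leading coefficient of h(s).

-2

Write h(s) = as^2 + bs + c. Substituting each data point gives a linear system:
  4a + 2b + c = -5
  49a + 7b + c = -90
  81a + 9b + c = -152
Solving the system yields a = -2, b = 1, c = 1.
So h(s) = -2s^2 + s + 1.
The leading coefficient is -2.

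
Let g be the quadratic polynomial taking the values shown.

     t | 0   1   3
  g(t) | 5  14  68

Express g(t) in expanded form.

Write g(t) = at^2 + bt + c. Substituting each data point gives a linear system:
  c = 5
  a + b + c = 14
  9a + 3b + c = 68
Solving the system yields a = 6, b = 3, c = 5.
So g(t) = 6t^2 + 3t + 5.
Check: g(1) = 14. ✓

g(t) = 6t^2 + 3t + 5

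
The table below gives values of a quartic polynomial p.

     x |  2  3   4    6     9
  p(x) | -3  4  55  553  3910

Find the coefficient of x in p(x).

3

Write p(x) = ax^4 + bx^3 + cx^2 + dx + e. Substituting each data point gives a linear system:
  16a + 8b + 4c + 2d + e = -3
  81a + 27b + 9c + 3d + e = 4
  256a + 64b + 16c + 4d + e = 55
  1296a + 216b + 36c + 6d + e = 553
  6561a + 729b + 81c + 9d + e = 3910
Solving the system yields a = 1, b = -4, c = 3, d = 3, e = -5.
So p(x) = x^4 - 4x^3 + 3x^2 + 3x - 5.
The coefficient of x is 3.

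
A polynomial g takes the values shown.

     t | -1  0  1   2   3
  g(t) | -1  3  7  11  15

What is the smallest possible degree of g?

1

Forward differences of the values at t = -1, 0, 1, 2, 3:
  g  : -1  3  7  11  15
  Δ  : 4  4  4  4
  Δ^2: 0  0  0
  Δ^3: 0  0
  Δ^4: 0
The first differences are constant (4) and nonzero, while all higher differences vanish, so the minimal degree is 1.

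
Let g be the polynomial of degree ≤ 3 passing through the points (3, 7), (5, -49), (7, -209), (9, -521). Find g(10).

Forward differences of the values at u = 3, 5, 7, 9:
  g  : 7  -49  -209  -521
  Δ  : -56  -160  -312
  Δ^2: -104  -152
  Δ^3: -48
The third differences are constant, confirming degree 3.
Interpolating (Newton forward form) and evaluating at u = 10 gives g(10) = -749.

-749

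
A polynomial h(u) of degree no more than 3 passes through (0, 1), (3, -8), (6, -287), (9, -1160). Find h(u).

h(u) = -2u^3 + 3u^2 + 6u + 1

Using the Lagrange interpolation formula with nodes 0, 3, 6, 9:
  L_0(u) = (u - 3)(u - 6)(u - 9) / -162
  L_1(u) = u(u - 6)(u - 9) / 54
  L_2(u) = u(u - 3)(u - 9) / -54
  L_3(u) = u(u - 3)(u - 6) / 162
Then h(u) = 1·L_0(u) - 8·L_1(u) - 287·L_2(u) - 1160·L_3(u).
Expanding and collecting terms gives h(u) = -2u³ + 3u² + 6u + 1.
Check: h(0) = 1. ✓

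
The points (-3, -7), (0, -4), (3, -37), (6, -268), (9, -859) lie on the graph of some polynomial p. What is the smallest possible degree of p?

Forward differences of the values at n = -3, 0, 3, 6, 9:
  p  : -7  -4  -37  -268  -859
  Δ  : 3  -33  -231  -591
  Δ^2: -36  -198  -360
  Δ^3: -162  -162
  Δ^4: 0
The third differences are constant (-162) and nonzero, while all higher differences vanish, so the minimal degree is 3.

3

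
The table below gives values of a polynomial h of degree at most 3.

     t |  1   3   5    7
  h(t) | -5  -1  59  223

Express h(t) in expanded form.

h(t) = t^3 - 2t^2 - 3t - 1

Using the Lagrange interpolation formula with nodes 1, 3, 5, 7:
  L_0(t) = (t - 3)(t - 5)(t - 7) / -48
  L_1(t) = (t - 1)(t - 5)(t - 7) / 16
  L_2(t) = (t - 1)(t - 3)(t - 7) / -16
  L_3(t) = (t - 1)(t - 3)(t - 5) / 48
Then h(t) = -5·L_0(t) - 1·L_1(t) + 59·L_2(t) + 223·L_3(t).
Expanding and collecting terms gives h(t) = t^3 - 2t^2 - 3t - 1.
Check: h(7) = 223. ✓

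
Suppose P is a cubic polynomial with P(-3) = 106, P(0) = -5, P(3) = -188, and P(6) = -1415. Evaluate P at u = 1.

Forward differences of the values at u = -3, 0, 3, 6:
  P  : 106  -5  -188  -1415
  Δ  : -111  -183  -1227
  Δ^2: -72  -1044
  Δ^3: -972
The third differences are constant, confirming degree 3.
Interpolating (Newton forward form) and evaluating at u = 1 gives P(1) = -10.

-10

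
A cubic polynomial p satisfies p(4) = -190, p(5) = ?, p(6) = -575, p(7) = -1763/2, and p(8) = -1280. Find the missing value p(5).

-697/2

On equispaced nodes a degree-3 polynomial has vanishing fourth forward difference, so
  p(4) - 4·p(5) + 6·p(6) - 4·p(7) + p(8) = 0.
Substituting the known values and solving for p(5):
  -4·p(5) = 1394
  p(5) = -697/2.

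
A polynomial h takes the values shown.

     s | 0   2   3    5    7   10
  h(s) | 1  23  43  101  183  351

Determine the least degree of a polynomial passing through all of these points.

2

Divided differences on the nodes 0, 2, 3, 5, 7, 10:
  order 0: 1  23  43  101  183  351
  order 1: 11  20  29  41  56
  order 2: 3  3  3  3
  order 3: 0  0  0
  order 4: 0  0
  order 5: 0
The order-2 divided differences are all 3 (nonzero) and every higher order vanishes, so the data lies on a polynomial of degree exactly 2.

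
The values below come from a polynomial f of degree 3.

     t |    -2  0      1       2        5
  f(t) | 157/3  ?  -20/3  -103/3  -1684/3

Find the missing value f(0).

-3

The 4 known points determine the degree-3 polynomial uniquely.
Write f(t) = at^3 + bt^2 + ct + d. Substituting each data point gives a linear system:
  -8a + 4b - 2c + d = 157/3
  a + b + c + d = -20/3
  8a + 4b + 2c + d = -103/3
  125a + 25b + 5c + d = -1684/3
Solving the system yields a = -5, b = 3, c = -5/3, d = -3.
So f(t) = -5t^3 + 3t^2 - (5/3)t - 3.
Then f(0) = -3.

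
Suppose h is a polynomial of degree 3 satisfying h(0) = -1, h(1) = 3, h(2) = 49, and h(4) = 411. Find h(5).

Write h(n) = an^3 + bn^2 + cn + d. Substituting each data point gives a linear system:
  d = -1
  a + b + c + d = 3
  8a + 4b + 2c + d = 49
  64a + 16b + 4c + d = 411
Solving the system yields a = 6, b = 3, c = -5, d = -1.
So h(n) = 6n^3 + 3n^2 - 5n - 1.
Then h(5) = 799.

799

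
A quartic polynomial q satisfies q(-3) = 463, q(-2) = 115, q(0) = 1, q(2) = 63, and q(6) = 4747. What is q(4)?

925

Using the Lagrange interpolation formula with nodes -3, -2, 0, 2, 6:
  L_0(n) = (n + 2)n(n - 2)(n - 6) / 135
  L_1(n) = (n + 3)n(n - 2)(n - 6) / -64
  L_2(n) = (n + 3)(n + 2)(n - 2)(n - 6) / 72
  L_3(n) = (n + 3)(n + 2)n(n - 6) / -160
  L_4(n) = (n + 3)(n + 2)n(n - 2) / 1728
Then q(n) = 463·L_0(n) + 115·L_1(n) + 1·L_2(n) + 63·L_3(n) + 4747·L_4(n).
Expanding and collecting terms gives q(n) = 4n^4 - 3n^3 + 6n^2 - n + 1.
Evaluating at n = 4: q(4) = 925.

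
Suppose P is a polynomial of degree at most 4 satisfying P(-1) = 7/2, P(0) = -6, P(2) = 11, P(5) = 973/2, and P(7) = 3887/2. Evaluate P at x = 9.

Write P(x) = ax^4 + bx^3 + cx^2 + dx + e. Substituting each data point gives a linear system:
  a - b + c - d + e = 7/2
  e = -6
  16a + 8b + 4c + 2d + e = 11
  625a + 125b + 25c + 5d + e = 973/2
  2401a + 343b + 49c + 7d + e = 3887/2
Solving the system yields a = 1, b = -2, c = 5, d = -3/2, e = -6.
So P(x) = x^4 - 2x^3 + 5x^2 - (3/2)x - 6.
Then P(9) = 10977/2.

10977/2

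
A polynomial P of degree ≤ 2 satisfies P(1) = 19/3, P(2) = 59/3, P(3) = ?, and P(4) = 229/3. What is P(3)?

43

The 3 known points determine the degree-2 polynomial uniquely.
Write P(x) = ax^2 + bx + c. Substituting each data point gives a linear system:
  a + b + c = 19/3
  4a + 2b + c = 59/3
  16a + 4b + c = 229/3
Solving the system yields a = 5, b = -5/3, c = 3.
So P(x) = 5x² - (5/3)x + 3.
Then P(3) = 43.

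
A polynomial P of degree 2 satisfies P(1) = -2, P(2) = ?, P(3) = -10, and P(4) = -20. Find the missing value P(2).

-4

On equispaced nodes a degree-2 polynomial has vanishing third forward difference, so
  - P(1) + 3·P(2) - 3·P(3) + P(4) = 0.
Substituting the known values and solving for P(2):
  3·P(2) = -12
  P(2) = -4.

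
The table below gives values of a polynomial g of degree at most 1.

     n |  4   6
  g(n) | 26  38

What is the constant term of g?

2

Write g(n) = an + b. Substituting each data point gives a linear system:
  4a + b = 26
  6a + b = 38
Solving the system yields a = 6, b = 2.
So g(n) = 6n + 2.
The constant term is 2.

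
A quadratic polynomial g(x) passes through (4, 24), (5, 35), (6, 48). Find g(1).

3

Forward differences of the values at x = 4, 5, 6:
  g  : 24  35  48
  Δ  : 11  13
  Δ^2: 2
The second differences are constant, confirming degree 2.
Interpolating (Newton forward form) and evaluating at x = 1 gives g(1) = 3.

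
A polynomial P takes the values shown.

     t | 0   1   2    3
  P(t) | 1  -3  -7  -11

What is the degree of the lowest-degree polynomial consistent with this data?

Forward differences of the values at t = 0, 1, 2, 3:
  P  : 1  -3  -7  -11
  Δ  : -4  -4  -4
  Δ^2: 0  0
  Δ^3: 0
The first differences are constant (-4) and nonzero, while all higher differences vanish, so the minimal degree is 1.

1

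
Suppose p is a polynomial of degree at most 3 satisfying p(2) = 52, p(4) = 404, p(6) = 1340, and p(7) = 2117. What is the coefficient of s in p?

2

Write p(s) = as^3 + bs^2 + cs + d. Substituting each data point gives a linear system:
  8a + 4b + 2c + d = 52
  64a + 16b + 4c + d = 404
  216a + 36b + 6c + d = 1340
  343a + 49b + 7c + d = 2117
Solving the system yields a = 6, b = 1, c = 2, d = -4.
So p(s) = 6s^3 + s^2 + 2s - 4.
The coefficient of s is 2.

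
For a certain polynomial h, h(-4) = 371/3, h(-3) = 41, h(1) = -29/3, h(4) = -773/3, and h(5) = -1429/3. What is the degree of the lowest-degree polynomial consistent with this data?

3

Divided differences on the nodes -4, -3, 1, 4, 5:
  order 0: 371/3  41  -29/3  -773/3  -1429/3
  order 1: -248/3  -38/3  -248/3  -656/3
  order 2: 14  -10  -34
  order 3: -3  -3
  order 4: 0
The order-3 divided differences are all -3 (nonzero) and every higher order vanishes, so the data lies on a polynomial of degree exactly 3.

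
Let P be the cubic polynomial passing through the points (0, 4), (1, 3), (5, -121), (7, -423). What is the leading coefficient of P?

-2

Write P(s) = as^3 + bs^2 + cs + d. Substituting each data point gives a linear system:
  d = 4
  a + b + c + d = 3
  125a + 25b + 5c + d = -121
  343a + 49b + 7c + d = -423
Solving the system yields a = -2, b = 6, c = -5, d = 4.
So P(s) = -2s^3 + 6s^2 - 5s + 4.
The leading coefficient is -2.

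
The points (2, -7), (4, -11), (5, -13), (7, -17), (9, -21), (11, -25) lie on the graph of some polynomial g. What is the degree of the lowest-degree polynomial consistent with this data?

Divided differences on the nodes 2, 4, 5, 7, 9, 11:
  order 0: -7  -11  -13  -17  -21  -25
  order 1: -2  -2  -2  -2  -2
  order 2: 0  0  0  0
  order 3: 0  0  0
  order 4: 0  0
  order 5: 0
The order-1 divided differences are all -2 (nonzero) and every higher order vanishes, so the data lies on a polynomial of degree exactly 1.

1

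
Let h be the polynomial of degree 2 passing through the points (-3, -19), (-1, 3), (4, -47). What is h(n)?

h(n) = -3n^2 - n + 5

Write h(n) = an^2 + bn + c. Substituting each data point gives a linear system:
  9a - 3b + c = -19
  a - b + c = 3
  16a + 4b + c = -47
Solving the system yields a = -3, b = -1, c = 5.
So h(n) = -3n^2 - n + 5.
Check: h(-1) = 3. ✓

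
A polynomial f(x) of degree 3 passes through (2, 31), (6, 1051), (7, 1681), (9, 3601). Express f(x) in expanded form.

f(x) = 5x^3 - 5x + 1

Using the Lagrange interpolation formula with nodes 2, 6, 7, 9:
  L_0(x) = (x - 6)(x - 7)(x - 9) / -140
  L_1(x) = (x - 2)(x - 7)(x - 9) / 12
  L_2(x) = (x - 2)(x - 6)(x - 9) / -10
  L_3(x) = (x - 2)(x - 6)(x - 7) / 42
Then f(x) = 31·L_0(x) + 1051·L_1(x) + 1681·L_2(x) + 3601·L_3(x).
Expanding and collecting terms gives f(x) = 5x^3 - 5x + 1.
Check: f(2) = 31. ✓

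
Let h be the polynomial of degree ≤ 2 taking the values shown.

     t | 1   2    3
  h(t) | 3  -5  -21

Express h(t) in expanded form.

Using the Lagrange interpolation formula with nodes 1, 2, 3:
  L_0(t) = (t - 2)(t - 3) / 2
  L_1(t) = (t - 1)(t - 3) / -1
  L_2(t) = (t - 1)(t - 2) / 2
Then h(t) = 3·L_0(t) - 5·L_1(t) - 21·L_2(t).
Expanding and collecting terms gives h(t) = -4t² + 4t + 3.
Check: h(3) = -21. ✓

h(t) = -4t^2 + 4t + 3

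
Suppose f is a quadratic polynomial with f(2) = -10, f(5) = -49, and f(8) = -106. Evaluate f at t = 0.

Write f(t) = at^2 + bt + c. Substituting each data point gives a linear system:
  4a + 2b + c = -10
  25a + 5b + c = -49
  64a + 8b + c = -106
Solving the system yields a = -1, b = -6, c = 6.
So f(t) = -t^2 - 6t + 6.
Then f(0) = 6.

6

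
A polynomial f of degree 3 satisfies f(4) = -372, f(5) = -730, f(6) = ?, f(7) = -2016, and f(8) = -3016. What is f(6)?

The 4 known points determine the degree-3 polynomial uniquely.
Write f(t) = at^3 + bt^2 + ct + d. Substituting each data point gives a linear system:
  64a + 16b + 4c + d = -372
  125a + 25b + 5c + d = -730
  343a + 49b + 7c + d = -2016
  512a + 64b + 8c + d = -3016
Solving the system yields a = -6, b = 1, c = -1, d = 0.
So f(t) = -6t^3 + t^2 - t.
Then f(6) = -1266.

-1266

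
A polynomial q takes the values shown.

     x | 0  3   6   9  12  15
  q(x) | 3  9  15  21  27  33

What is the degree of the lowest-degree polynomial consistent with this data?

Forward differences of the values at x = 0, 3, 6, 9, 12, 15:
  q  : 3  9  15  21  27  33
  Δ  : 6  6  6  6  6
  Δ^2: 0  0  0  0
  Δ^3: 0  0  0
  Δ^4: 0  0
  Δ^5: 0
The first differences are constant (6) and nonzero, while all higher differences vanish, so the minimal degree is 1.

1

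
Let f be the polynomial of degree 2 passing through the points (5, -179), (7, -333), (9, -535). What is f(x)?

f(x) = -6x^2 - 5x - 4

Write f(x) = ax^2 + bx + c. Substituting each data point gives a linear system:
  25a + 5b + c = -179
  49a + 7b + c = -333
  81a + 9b + c = -535
Solving the system yields a = -6, b = -5, c = -4.
So f(x) = -6x^2 - 5x - 4.
Check: f(9) = -535. ✓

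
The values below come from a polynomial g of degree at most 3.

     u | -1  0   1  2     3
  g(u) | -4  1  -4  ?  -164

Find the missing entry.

On equispaced nodes a degree-3 polynomial has vanishing fourth forward difference, so
  g(-1) - 4·g(0) + 6·g(1) - 4·g(2) + g(3) = 0.
Substituting the known values and solving for g(2):
  -4·g(2) = 196
  g(2) = -49.

-49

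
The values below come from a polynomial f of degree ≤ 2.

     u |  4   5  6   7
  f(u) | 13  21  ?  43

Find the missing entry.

31

The 3 known points determine the degree-2 polynomial uniquely.
Write f(u) = au^2 + bu + c. Substituting each data point gives a linear system:
  16a + 4b + c = 13
  25a + 5b + c = 21
  49a + 7b + c = 43
Solving the system yields a = 1, b = -1, c = 1.
So f(u) = u^2 - u + 1.
Then f(6) = 31.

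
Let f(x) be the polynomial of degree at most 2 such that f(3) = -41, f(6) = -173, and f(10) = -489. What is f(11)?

-593

Using the Lagrange interpolation formula with nodes 3, 6, 10:
  L_0(x) = (x - 6)(x - 10) / 21
  L_1(x) = (x - 3)(x - 10) / -12
  L_2(x) = (x - 3)(x - 6) / 28
Then f(x) = -41·L_0(x) - 173·L_1(x) - 489·L_2(x).
Expanding and collecting terms gives f(x) = -5x² + x + 1.
Evaluating at x = 11: f(11) = -593.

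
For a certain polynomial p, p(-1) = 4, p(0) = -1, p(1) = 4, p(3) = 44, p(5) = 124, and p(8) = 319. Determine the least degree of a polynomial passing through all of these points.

Divided differences on the nodes -1, 0, 1, 3, 5, 8:
  order 0: 4  -1  4  44  124  319
  order 1: -5  5  20  40  65
  order 2: 5  5  5  5
  order 3: 0  0  0
  order 4: 0  0
  order 5: 0
The order-2 divided differences are all 5 (nonzero) and every higher order vanishes, so the data lies on a polynomial of degree exactly 2.

2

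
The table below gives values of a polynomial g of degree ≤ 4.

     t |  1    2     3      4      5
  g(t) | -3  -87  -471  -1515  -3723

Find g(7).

Using the Lagrange interpolation formula with nodes 1, 2, 3, 4, 5:
  L_0(t) = (t - 2)(t - 3)(t - 4)(t - 5) / 24
  L_1(t) = (t - 1)(t - 3)(t - 4)(t - 5) / -6
  L_2(t) = (t - 1)(t - 2)(t - 4)(t - 5) / 4
  L_3(t) = (t - 1)(t - 2)(t - 3)(t - 5) / -6
  L_4(t) = (t - 1)(t - 2)(t - 3)(t - 4) / 24
Then g(t) = -3·L_0(t) - 87·L_1(t) - 471·L_2(t) - 1515·L_3(t) - 3723·L_4(t).
Expanding and collecting terms gives g(t) = -6t⁴ + 6t - 3.
Evaluating at t = 7: g(7) = -14367.

-14367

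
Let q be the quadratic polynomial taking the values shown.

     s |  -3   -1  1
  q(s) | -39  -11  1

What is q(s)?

q(s) = -2s^2 + 6s - 3

Write q(s) = as^2 + bs + c. Substituting each data point gives a linear system:
  9a - 3b + c = -39
  a - b + c = -11
  a + b + c = 1
Solving the system yields a = -2, b = 6, c = -3.
So q(s) = -2s^2 + 6s - 3.
Check: q(-1) = -11. ✓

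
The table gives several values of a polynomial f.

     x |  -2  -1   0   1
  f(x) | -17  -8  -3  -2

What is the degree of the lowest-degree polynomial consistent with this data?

Forward differences of the values at x = -2, -1, 0, 1:
  f  : -17  -8  -3  -2
  Δ  : 9  5  1
  Δ^2: -4  -4
  Δ^3: 0
The second differences are constant (-4) and nonzero, while all higher differences vanish, so the minimal degree is 2.

2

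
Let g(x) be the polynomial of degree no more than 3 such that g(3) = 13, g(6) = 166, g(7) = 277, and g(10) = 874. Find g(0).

4

Using the Lagrange interpolation formula with nodes 3, 6, 7, 10:
  L_0(x) = (x - 6)(x - 7)(x - 10) / -84
  L_1(x) = (x - 3)(x - 7)(x - 10) / 12
  L_2(x) = (x - 3)(x - 6)(x - 10) / -12
  L_3(x) = (x - 3)(x - 6)(x - 7) / 84
Then g(x) = 13·L_0(x) + 166·L_1(x) + 277·L_2(x) + 874·L_3(x).
Expanding and collecting terms gives g(x) = x³ - x² - 3x + 4.
Evaluating at x = 0: g(0) = 4.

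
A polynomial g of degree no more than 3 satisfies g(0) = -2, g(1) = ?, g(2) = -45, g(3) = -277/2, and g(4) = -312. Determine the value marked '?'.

-15/2

The 4 known points determine the degree-3 polynomial uniquely.
Write g(u) = au^3 + bu^2 + cu + d. Substituting each data point gives a linear system:
  d = -2
  8a + 4b + 2c + d = -45
  27a + 9b + 3c + d = -277/2
  64a + 16b + 4c + d = -312
Solving the system yields a = -4, b = -4, c = 5/2, d = -2.
So g(u) = -4u³ - 4u² + (5/2)u - 2.
Then g(1) = -15/2.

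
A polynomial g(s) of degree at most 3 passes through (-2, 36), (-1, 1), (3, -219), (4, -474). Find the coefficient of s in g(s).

-5

Write g(s) = as^3 + bs^2 + cs + d. Substituting each data point gives a linear system:
  -8a + 4b - 2c + d = 36
  -a + b - c + d = 1
  27a + 9b + 3c + d = -219
  64a + 16b + 4c + d = -474
Solving the system yields a = -6, b = -4, c = -5, d = -6.
So g(s) = -6s^3 - 4s^2 - 5s - 6.
The coefficient of s is -5.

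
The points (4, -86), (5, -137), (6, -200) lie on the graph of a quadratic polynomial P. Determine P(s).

P(s) = -6s^2 + 3s - 2

Write P(s) = as^2 + bs + c. Substituting each data point gives a linear system:
  16a + 4b + c = -86
  25a + 5b + c = -137
  36a + 6b + c = -200
Solving the system yields a = -6, b = 3, c = -2.
So P(s) = -6s^2 + 3s - 2.
Check: P(5) = -137. ✓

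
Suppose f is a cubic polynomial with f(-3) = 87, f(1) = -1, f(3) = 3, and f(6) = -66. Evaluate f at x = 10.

-550

Using the Lagrange interpolation formula with nodes -3, 1, 3, 6:
  L_0(x) = (x - 1)(x - 3)(x - 6) / -216
  L_1(x) = (x + 3)(x - 3)(x - 6) / 40
  L_2(x) = (x + 3)(x - 1)(x - 6) / -36
  L_3(x) = (x + 3)(x - 1)(x - 3) / 135
Then f(x) = 87·L_0(x) - 1·L_1(x) + 3·L_2(x) - 66·L_3(x).
Expanding and collecting terms gives f(x) = -x^3 + 5x^2 - 5x.
Evaluating at x = 10: f(10) = -550.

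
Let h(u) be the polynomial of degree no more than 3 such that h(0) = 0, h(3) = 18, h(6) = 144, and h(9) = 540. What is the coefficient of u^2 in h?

Write h(u) = au^3 + bu^2 + cu + d. Substituting each data point gives a linear system:
  d = 0
  27a + 9b + 3c + d = 18
  216a + 36b + 6c + d = 144
  729a + 81b + 9c + d = 540
Solving the system yields a = 1, b = -3, c = 6, d = 0.
So h(u) = u^3 - 3u^2 + 6u.
The coefficient of u^2 is -3.

-3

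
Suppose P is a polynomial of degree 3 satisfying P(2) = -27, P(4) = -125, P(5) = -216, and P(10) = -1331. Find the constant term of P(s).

-1

Write P(s) = as^3 + bs^2 + cs + d. Substituting each data point gives a linear system:
  8a + 4b + 2c + d = -27
  64a + 16b + 4c + d = -125
  125a + 25b + 5c + d = -216
  1000a + 100b + 10c + d = -1331
Solving the system yields a = -1, b = -3, c = -3, d = -1.
So P(s) = -s^3 - 3s^2 - 3s - 1.
The constant term is -1.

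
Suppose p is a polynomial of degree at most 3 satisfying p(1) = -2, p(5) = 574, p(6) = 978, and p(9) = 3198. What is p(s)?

Write p(s) = as^3 + bs^2 + cs + d. Substituting each data point gives a linear system:
  a + b + c + d = -2
  125a + 25b + 5c + d = 574
  216a + 36b + 6c + d = 978
  729a + 81b + 9c + d = 3198
Solving the system yields a = 4, b = 4, c = -4, d = -6.
So p(s) = 4s^3 + 4s^2 - 4s - 6.
Check: p(5) = 574. ✓

p(s) = 4s^3 + 4s^2 - 4s - 6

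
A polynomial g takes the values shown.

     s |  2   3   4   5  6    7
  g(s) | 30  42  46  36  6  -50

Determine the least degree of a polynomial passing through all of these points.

3

Forward differences of the values at s = 2, 3, 4, 5, 6, 7:
  g  : 30  42  46  36  6  -50
  Δ  : 12  4  -10  -30  -56
  Δ^2: -8  -14  -20  -26
  Δ^3: -6  -6  -6
  Δ^4: 0  0
  Δ^5: 0
The third differences are constant (-6) and nonzero, while all higher differences vanish, so the minimal degree is 3.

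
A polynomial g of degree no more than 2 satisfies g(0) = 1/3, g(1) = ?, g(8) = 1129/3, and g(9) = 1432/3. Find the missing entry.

The 3 known points determine the degree-2 polynomial uniquely.
Write g(n) = an^2 + bn + c. Substituting each data point gives a linear system:
  c = 1/3
  64a + 8b + c = 1129/3
  81a + 9b + c = 1432/3
Solving the system yields a = 6, b = -1, c = 1/3.
So g(n) = 6n^2 - n + 1/3.
Then g(1) = 16/3.

16/3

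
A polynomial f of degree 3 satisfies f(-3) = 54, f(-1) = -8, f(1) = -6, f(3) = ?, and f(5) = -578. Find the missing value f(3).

-132

On equispaced nodes a degree-3 polynomial has vanishing fourth forward difference, so
  f(-3) - 4·f(-1) + 6·f(1) - 4·f(3) + f(5) = 0.
Substituting the known values and solving for f(3):
  -4·f(3) = 528
  f(3) = -132.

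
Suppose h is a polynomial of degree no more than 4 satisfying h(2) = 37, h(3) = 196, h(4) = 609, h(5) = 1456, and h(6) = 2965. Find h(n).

Write h(n) = an^4 + bn^3 + cn^2 + dn + e. Substituting each data point gives a linear system:
  16a + 8b + 4c + 2d + e = 37
  81a + 27b + 9c + 3d + e = 196
  256a + 64b + 16c + 4d + e = 609
  625a + 125b + 25c + 5d + e = 1456
  1296a + 216b + 36c + 6d + e = 2965
Solving the system yields a = 2, b = 2, c = -1, d = -4, e = 1.
So h(n) = 2n^4 + 2n^3 - n^2 - 4n + 1.
Check: h(5) = 1456. ✓

h(n) = 2n^4 + 2n^3 - n^2 - 4n + 1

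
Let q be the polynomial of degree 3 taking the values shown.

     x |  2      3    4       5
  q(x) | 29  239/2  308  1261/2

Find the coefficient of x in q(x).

Write q(x) = ax^3 + bx^2 + cx + d. Substituting each data point gives a linear system:
  8a + 4b + 2c + d = 29
  27a + 9b + 3c + d = 239/2
  64a + 16b + 4c + d = 308
  125a + 25b + 5c + d = 1261/2
Solving the system yields a = 6, b = -5, c = 3/2, d = -2.
So q(x) = 6x³ - 5x² + (3/2)x - 2.
The coefficient of x is 3/2.

3/2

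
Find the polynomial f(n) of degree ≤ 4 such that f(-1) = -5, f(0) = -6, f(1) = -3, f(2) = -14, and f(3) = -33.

Write f(n) = an^4 + bn^3 + cn^2 + dn + e. Substituting each data point gives a linear system:
  a - b + c - d + e = -5
  e = -6
  a + b + c + d + e = -3
  16a + 8b + 4c + 2d + e = -14
  81a + 27b + 9c + 3d + e = -33
Solving the system yields a = 1, b = -5, c = 1, d = 6, e = -6.
So f(n) = n^4 - 5n^3 + n^2 + 6n - 6.
Check: f(0) = -6. ✓

f(n) = n^4 - 5n^3 + n^2 + 6n - 6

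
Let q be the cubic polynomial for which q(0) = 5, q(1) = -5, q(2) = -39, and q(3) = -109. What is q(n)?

q(n) = -2n^3 - 6n^2 - 2n + 5

Using the Lagrange interpolation formula with nodes 0, 1, 2, 3:
  L_0(n) = (n - 1)(n - 2)(n - 3) / -6
  L_1(n) = n(n - 2)(n - 3) / 2
  L_2(n) = n(n - 1)(n - 3) / -2
  L_3(n) = n(n - 1)(n - 2) / 6
Then q(n) = 5·L_0(n) - 5·L_1(n) - 39·L_2(n) - 109·L_3(n).
Expanding and collecting terms gives q(n) = -2n^3 - 6n^2 - 2n + 5.
Check: q(2) = -39. ✓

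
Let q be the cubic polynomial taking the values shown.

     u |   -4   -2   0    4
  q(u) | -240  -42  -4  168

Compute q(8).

1428

Write q(u) = au^3 + bu^2 + cu + d. Substituting each data point gives a linear system:
  -64a + 16b - 4c + d = -240
  -8a + 4b - 2c + d = -42
  d = -4
  64a + 16b + 4c + d = 168
Solving the system yields a = 3, b = -2, c = 3, d = -4.
So q(u) = 3u^3 - 2u^2 + 3u - 4.
Then q(8) = 1428.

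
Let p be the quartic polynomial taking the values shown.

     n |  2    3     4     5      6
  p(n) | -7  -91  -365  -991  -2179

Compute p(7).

-4187

Write p(n) = an^4 + bn^3 + cn^2 + dn + e. Substituting each data point gives a linear system:
  16a + 8b + 4c + 2d + e = -7
  81a + 27b + 9c + 3d + e = -91
  256a + 64b + 16c + 4d + e = -365
  625a + 125b + 25c + 5d + e = -991
  1296a + 216b + 36c + 6d + e = -2179
Solving the system yields a = -2, b = 1, c = 6, d = -3, e = -1.
So p(n) = -2n⁴ + n³ + 6n² - 3n - 1.
Then p(7) = -4187.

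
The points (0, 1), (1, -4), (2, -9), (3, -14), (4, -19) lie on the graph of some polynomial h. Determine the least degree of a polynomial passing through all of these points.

Forward differences of the values at t = 0, 1, 2, 3, 4:
  h  : 1  -4  -9  -14  -19
  Δ  : -5  -5  -5  -5
  Δ^2: 0  0  0
  Δ^3: 0  0
  Δ^4: 0
The first differences are constant (-5) and nonzero, while all higher differences vanish, so the minimal degree is 1.

1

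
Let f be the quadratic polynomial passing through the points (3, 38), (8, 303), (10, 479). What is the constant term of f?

-1

Write f(n) = an^2 + bn + c. Substituting each data point gives a linear system:
  9a + 3b + c = 38
  64a + 8b + c = 303
  100a + 10b + c = 479
Solving the system yields a = 5, b = -2, c = -1.
So f(n) = 5n² - 2n - 1.
The constant term is -1.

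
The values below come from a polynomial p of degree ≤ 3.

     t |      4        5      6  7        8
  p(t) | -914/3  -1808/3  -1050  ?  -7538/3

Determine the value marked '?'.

-5030/3

The 4 known points determine the degree-3 polynomial uniquely.
Write p(t) = at^3 + bt^2 + ct + d. Substituting each data point gives a linear system:
  64a + 16b + 4c + d = -914/3
  125a + 25b + 5c + d = -1808/3
  216a + 36b + 6c + d = -1050
  512a + 64b + 8c + d = -7538/3
Solving the system yields a = -5, b = 1/3, c = 4, d = -6.
So p(t) = -5t^3 + (1/3)t^2 + 4t - 6.
Then p(7) = -5030/3.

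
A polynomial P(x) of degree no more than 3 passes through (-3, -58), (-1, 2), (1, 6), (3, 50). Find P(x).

Write P(x) = ax^3 + bx^2 + cx + d. Substituting each data point gives a linear system:
  -27a + 9b - 3c + d = -58
  -a + b - c + d = 2
  a + b + c + d = 6
  27a + 9b + 3c + d = 50
Solving the system yields a = 2, b = -1, c = 0, d = 5.
So P(x) = 2x^3 - x^2 + 5.
Check: P(-3) = -58. ✓

P(x) = 2x^3 - x^2 + 5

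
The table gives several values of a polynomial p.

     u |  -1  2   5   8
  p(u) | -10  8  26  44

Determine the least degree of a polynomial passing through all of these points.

Forward differences of the values at u = -1, 2, 5, 8:
  p  : -10  8  26  44
  Δ  : 18  18  18
  Δ^2: 0  0
  Δ^3: 0
The first differences are constant (18) and nonzero, while all higher differences vanish, so the minimal degree is 1.

1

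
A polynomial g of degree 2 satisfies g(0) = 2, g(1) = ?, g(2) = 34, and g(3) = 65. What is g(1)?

13

On equispaced nodes a degree-2 polynomial has vanishing third forward difference, so
  - g(0) + 3·g(1) - 3·g(2) + g(3) = 0.
Substituting the known values and solving for g(1):
  3·g(1) = 39
  g(1) = 13.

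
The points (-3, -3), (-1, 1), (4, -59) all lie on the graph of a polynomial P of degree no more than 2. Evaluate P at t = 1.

-11

Write P(t) = at^2 + bt + c. Substituting each data point gives a linear system:
  9a - 3b + c = -3
  a - b + c = 1
  16a + 4b + c = -59
Solving the system yields a = -2, b = -6, c = -3.
So P(t) = -2t^2 - 6t - 3.
Then P(1) = -11.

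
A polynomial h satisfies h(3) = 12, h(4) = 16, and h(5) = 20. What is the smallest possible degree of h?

1

Forward differences of the values at x = 3, 4, 5:
  h  : 12  16  20
  Δ  : 4  4
  Δ^2: 0
The first differences are constant (4) and nonzero, while all higher differences vanish, so the minimal degree is 1.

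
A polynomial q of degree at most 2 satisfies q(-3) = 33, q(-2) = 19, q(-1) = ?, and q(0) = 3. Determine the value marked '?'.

9

On equispaced nodes a degree-2 polynomial has vanishing third forward difference, so
  - q(-3) + 3·q(-2) - 3·q(-1) + q(0) = 0.
Substituting the known values and solving for q(-1):
  -3·q(-1) = -27
  q(-1) = 9.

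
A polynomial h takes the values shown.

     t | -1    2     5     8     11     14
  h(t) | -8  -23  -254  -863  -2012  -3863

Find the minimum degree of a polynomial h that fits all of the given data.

3

Forward differences of the values at t = -1, 2, 5, 8, 11, 14:
  h  : -8  -23  -254  -863  -2012  -3863
  Δ  : -15  -231  -609  -1149  -1851
  Δ^2: -216  -378  -540  -702
  Δ^3: -162  -162  -162
  Δ^4: 0  0
  Δ^5: 0
The third differences are constant (-162) and nonzero, while all higher differences vanish, so the minimal degree is 3.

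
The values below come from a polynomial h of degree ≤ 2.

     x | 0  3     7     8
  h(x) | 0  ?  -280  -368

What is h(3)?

-48

The 3 known points determine the degree-2 polynomial uniquely.
Write h(x) = ax^2 + bx + c. Substituting each data point gives a linear system:
  c = 0
  49a + 7b + c = -280
  64a + 8b + c = -368
Solving the system yields a = -6, b = 2, c = 0.
So h(x) = -6x² + 2x.
Then h(3) = -48.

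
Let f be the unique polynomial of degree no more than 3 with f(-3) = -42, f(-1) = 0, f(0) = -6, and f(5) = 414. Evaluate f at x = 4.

Using the Lagrange interpolation formula with nodes -3, -1, 0, 5:
  L_0(x) = (x + 1)x(x - 5) / -48
  L_1(x) = (x + 3)x(x - 5) / 12
  L_2(x) = (x + 3)(x + 1)(x - 5) / -15
  L_3(x) = (x + 3)(x + 1)x / 240
Then f(x) = -42·L_0(x) + 0·L_1(x) - 6·L_2(x) + 414·L_3(x).
Expanding and collecting terms gives f(x) = 3x^3 + 3x^2 - 6x - 6.
Evaluating at x = 4: f(4) = 210.

210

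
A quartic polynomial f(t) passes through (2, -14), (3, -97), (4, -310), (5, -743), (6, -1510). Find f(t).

Write f(t) = at^4 + bt^3 + ct^2 + dt + e. Substituting each data point gives a linear system:
  16a + 8b + 4c + 2d + e = -14
  81a + 27b + 9c + 3d + e = -97
  256a + 64b + 16c + 4d + e = -310
  625a + 125b + 25c + 5d + e = -743
  1296a + 216b + 36c + 6d + e = -1510
Solving the system yields a = -1, b = -1, c = -1, d = 6, e = 2.
So f(t) = -t^4 - t^3 - t^2 + 6t + 2.
Check: f(2) = -14. ✓

f(t) = -t^4 - t^3 - t^2 + 6t + 2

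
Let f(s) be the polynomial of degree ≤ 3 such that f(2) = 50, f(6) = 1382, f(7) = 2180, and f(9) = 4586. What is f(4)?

Using the Lagrange interpolation formula with nodes 2, 6, 7, 9:
  L_0(s) = (s - 6)(s - 7)(s - 9) / -140
  L_1(s) = (s - 2)(s - 7)(s - 9) / 12
  L_2(s) = (s - 2)(s - 6)(s - 9) / -10
  L_3(s) = (s - 2)(s - 6)(s - 7) / 42
Then f(s) = 50·L_0(s) + 1382·L_1(s) + 2180·L_2(s) + 4586·L_3(s).
Expanding and collecting terms gives f(s) = 6s^3 + 3s^2 - 3s - 4.
Evaluating at s = 4: f(4) = 416.

416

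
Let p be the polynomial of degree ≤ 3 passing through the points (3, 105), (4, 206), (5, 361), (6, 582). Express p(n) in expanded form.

p(n) = 2n^3 + 3n^2 + 6n + 6

Write p(n) = an^3 + bn^2 + cn + d. Substituting each data point gives a linear system:
  27a + 9b + 3c + d = 105
  64a + 16b + 4c + d = 206
  125a + 25b + 5c + d = 361
  216a + 36b + 6c + d = 582
Solving the system yields a = 2, b = 3, c = 6, d = 6.
So p(n) = 2n^3 + 3n^2 + 6n + 6.
Check: p(5) = 361. ✓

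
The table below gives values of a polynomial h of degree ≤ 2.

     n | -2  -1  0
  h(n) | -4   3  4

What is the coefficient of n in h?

Write h(n) = an^2 + bn + c. Substituting each data point gives a linear system:
  4a - 2b + c = -4
  a - b + c = 3
  c = 4
Solving the system yields a = -3, b = -2, c = 4.
So h(n) = -3n^2 - 2n + 4.
The coefficient of n is -2.

-2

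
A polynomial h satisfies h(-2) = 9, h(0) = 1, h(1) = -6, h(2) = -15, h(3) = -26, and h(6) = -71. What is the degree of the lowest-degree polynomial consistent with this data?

Divided differences on the nodes -2, 0, 1, 2, 3, 6:
  order 0: 9  1  -6  -15  -26  -71
  order 1: -4  -7  -9  -11  -15
  order 2: -1  -1  -1  -1
  order 3: 0  0  0
  order 4: 0  0
  order 5: 0
The order-2 divided differences are all -1 (nonzero) and every higher order vanishes, so the data lies on a polynomial of degree exactly 2.

2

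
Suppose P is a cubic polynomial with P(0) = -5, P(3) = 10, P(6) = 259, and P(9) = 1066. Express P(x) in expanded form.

Using the Lagrange interpolation formula with nodes 0, 3, 6, 9:
  L_0(x) = (x - 3)(x - 6)(x - 9) / -162
  L_1(x) = x(x - 6)(x - 9) / 54
  L_2(x) = x(x - 3)(x - 9) / -54
  L_3(x) = x(x - 3)(x - 6) / 162
Then P(x) = -5·L_0(x) + 10·L_1(x) + 259·L_2(x) + 1066·L_3(x).
Expanding and collecting terms gives P(x) = 2x^3 - 5x^2 + 2x - 5.
Check: P(9) = 1066. ✓

P(x) = 2x^3 - 5x^2 + 2x - 5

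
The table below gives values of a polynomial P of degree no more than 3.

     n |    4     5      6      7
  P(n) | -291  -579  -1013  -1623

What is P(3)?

-119

Forward differences of the values at n = 4, 5, 6, 7:
  P  : -291  -579  -1013  -1623
  Δ  : -288  -434  -610
  Δ^2: -146  -176
  Δ^3: -30
The third differences are constant, confirming degree 3.
Interpolating (Newton forward form) and evaluating at n = 3 gives P(3) = -119.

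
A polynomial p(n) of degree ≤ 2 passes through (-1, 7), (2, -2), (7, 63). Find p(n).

p(n) = 2n^2 - 5n

Write p(n) = an^2 + bn + c. Substituting each data point gives a linear system:
  a - b + c = 7
  4a + 2b + c = -2
  49a + 7b + c = 63
Solving the system yields a = 2, b = -5, c = 0.
So p(n) = 2n² - 5n.
Check: p(2) = -2. ✓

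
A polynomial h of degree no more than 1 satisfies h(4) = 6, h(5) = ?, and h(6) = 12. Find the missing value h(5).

9

The 2 known points determine the degree-1 polynomial uniquely.
Write h(u) = au + b. Substituting each data point gives a linear system:
  4a + b = 6
  6a + b = 12
Solving the system yields a = 3, b = -6.
So h(u) = 3u - 6.
Then h(5) = 9.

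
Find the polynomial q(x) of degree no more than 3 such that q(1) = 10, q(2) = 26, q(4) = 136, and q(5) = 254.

q(x) = 2x^3 - x^2 + 5x + 4

Write q(x) = ax^3 + bx^2 + cx + d. Substituting each data point gives a linear system:
  a + b + c + d = 10
  8a + 4b + 2c + d = 26
  64a + 16b + 4c + d = 136
  125a + 25b + 5c + d = 254
Solving the system yields a = 2, b = -1, c = 5, d = 4.
So q(x) = 2x^3 - x^2 + 5x + 4.
Check: q(2) = 26. ✓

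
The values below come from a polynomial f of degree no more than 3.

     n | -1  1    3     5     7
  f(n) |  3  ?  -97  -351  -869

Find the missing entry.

-11

On equispaced nodes a degree-3 polynomial has vanishing fourth forward difference, so
  f(-1) - 4·f(1) + 6·f(3) - 4·f(5) + f(7) = 0.
Substituting the known values and solving for f(1):
  -4·f(1) = 44
  f(1) = -11.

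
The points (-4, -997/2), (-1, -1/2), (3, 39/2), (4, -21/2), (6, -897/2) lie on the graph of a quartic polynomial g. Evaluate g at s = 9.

-7341/2

Write g(s) = as^4 + bs^3 + cs^2 + ds + e. Substituting each data point gives a linear system:
  256a - 64b + 16c - 4d + e = -997/2
  a - b + c - d + e = -1/2
  81a + 27b + 9c + 3d + e = 39/2
  256a + 64b + 16c + 4d + e = -21/2
  1296a + 216b + 36c + 6d + e = -897/2
Solving the system yields a = -1, b = 4, c = 0, d = -3, e = 3/2.
So g(s) = -s^4 + 4s^3 - 3s + 3/2.
Then g(9) = -7341/2.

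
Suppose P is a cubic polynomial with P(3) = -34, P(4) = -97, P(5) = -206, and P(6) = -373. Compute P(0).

Using the Lagrange interpolation formula with nodes 3, 4, 5, 6:
  L_0(x) = (x - 4)(x - 5)(x - 6) / -6
  L_1(x) = (x - 3)(x - 5)(x - 6) / 2
  L_2(x) = (x - 3)(x - 4)(x - 6) / -2
  L_3(x) = (x - 3)(x - 4)(x - 5) / 6
Then P(x) = -34·L_0(x) - 97·L_1(x) - 206·L_2(x) - 373·L_3(x).
Expanding and collecting terms gives P(x) = -2x³ + x² + 4x - 1.
Evaluating at x = 0: P(0) = -1.

-1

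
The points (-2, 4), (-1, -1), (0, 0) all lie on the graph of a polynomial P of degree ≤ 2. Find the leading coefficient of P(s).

Write P(s) = as^2 + bs + c. Substituting each data point gives a linear system:
  4a - 2b + c = 4
  a - b + c = -1
  c = 0
Solving the system yields a = 3, b = 4, c = 0.
So P(s) = 3s^2 + 4s.
The leading coefficient is 3.

3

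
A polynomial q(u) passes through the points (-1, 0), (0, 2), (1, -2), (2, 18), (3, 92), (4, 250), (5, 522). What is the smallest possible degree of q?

3

Forward differences of the values at u = -1, 0, 1, 2, 3, 4, 5:
  q  : 0  2  -2  18  92  250  522
  Δ  : 2  -4  20  74  158  272
  Δ^2: -6  24  54  84  114
  Δ^3: 30  30  30  30
  Δ^4: 0  0  0
  Δ^5: 0  0
  Δ^6: 0
The third differences are constant (30) and nonzero, while all higher differences vanish, so the minimal degree is 3.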